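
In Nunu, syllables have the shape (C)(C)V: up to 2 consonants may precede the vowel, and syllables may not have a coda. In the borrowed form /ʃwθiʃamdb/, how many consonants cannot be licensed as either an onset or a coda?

4

Under (C)(C)V, the unsyllabifiable consonants are /ʃ/, /m/, /d/, /b/ (no codas are permitted; onsets may contain at most 2 consonants).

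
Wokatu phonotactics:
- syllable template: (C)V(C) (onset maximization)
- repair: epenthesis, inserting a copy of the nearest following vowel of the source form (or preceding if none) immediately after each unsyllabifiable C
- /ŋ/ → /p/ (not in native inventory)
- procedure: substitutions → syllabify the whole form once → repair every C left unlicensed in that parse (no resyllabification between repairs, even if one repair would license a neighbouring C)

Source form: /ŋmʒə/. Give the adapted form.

Substitution: /ŋ/ → /p/, giving /pmʒə/.
Under (C)V(C), the unsyllabifiable consonants are /p/, /m/ (at most one coda consonant is licensed; onsets are limited to one consonant).
Each unlicensed consonant becomes the onset of a new syllable: /p/ → /pə/, /m/ → /mə/.

pəməʒə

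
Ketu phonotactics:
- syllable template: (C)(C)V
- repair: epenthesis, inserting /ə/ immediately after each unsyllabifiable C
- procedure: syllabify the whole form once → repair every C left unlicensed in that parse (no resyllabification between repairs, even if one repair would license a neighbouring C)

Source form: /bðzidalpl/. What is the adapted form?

Under (C)(C)V, the unsyllabifiable consonants are /b/, /l/, /p/, /l/ (no codas are permitted; onsets may contain at most 2 consonants).
Epenthesis after each stranded consonant: /b/ → /bə/, /l/ → /lə/, /p/ → /pə/, /l/ → /lə/.

bəðzidaləpələ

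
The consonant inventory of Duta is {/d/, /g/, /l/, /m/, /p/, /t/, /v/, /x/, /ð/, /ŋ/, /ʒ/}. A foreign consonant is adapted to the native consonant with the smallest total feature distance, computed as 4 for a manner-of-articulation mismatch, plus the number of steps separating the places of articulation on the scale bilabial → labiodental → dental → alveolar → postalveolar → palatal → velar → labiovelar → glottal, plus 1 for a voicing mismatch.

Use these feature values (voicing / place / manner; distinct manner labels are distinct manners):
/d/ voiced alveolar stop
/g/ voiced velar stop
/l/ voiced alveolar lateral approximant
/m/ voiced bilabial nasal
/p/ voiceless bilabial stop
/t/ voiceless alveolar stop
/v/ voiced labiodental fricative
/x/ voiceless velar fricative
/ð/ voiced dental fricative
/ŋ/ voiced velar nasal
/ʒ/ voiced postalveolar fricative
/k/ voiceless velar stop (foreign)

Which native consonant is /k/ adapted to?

/g/ is closest: same manner (stop), place distance 0 (velar→velar), voicing differs (+1); total 1. Next closest is /t/ at distance 3.

g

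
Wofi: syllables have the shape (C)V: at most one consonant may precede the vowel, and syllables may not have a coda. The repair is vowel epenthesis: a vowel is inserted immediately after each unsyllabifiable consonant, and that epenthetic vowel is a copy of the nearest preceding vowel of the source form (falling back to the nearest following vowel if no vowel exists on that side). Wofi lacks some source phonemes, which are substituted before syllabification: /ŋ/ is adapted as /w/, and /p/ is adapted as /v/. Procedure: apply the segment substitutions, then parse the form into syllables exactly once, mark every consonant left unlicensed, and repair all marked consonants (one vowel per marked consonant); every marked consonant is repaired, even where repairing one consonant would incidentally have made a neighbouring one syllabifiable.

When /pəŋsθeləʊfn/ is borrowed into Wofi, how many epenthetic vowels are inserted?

4

After substitution the input is /vəwsθeləʊfn/.
The unsyllabifiable consonants are /w/, /s/, /f/, /n/; each receives one epenthetic vowel.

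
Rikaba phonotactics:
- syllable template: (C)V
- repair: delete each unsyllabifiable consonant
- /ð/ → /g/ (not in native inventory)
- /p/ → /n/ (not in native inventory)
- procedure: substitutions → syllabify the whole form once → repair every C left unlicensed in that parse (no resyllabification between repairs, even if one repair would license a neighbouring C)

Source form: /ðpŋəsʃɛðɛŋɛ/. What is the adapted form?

Substitution: /ð/ → /g/, /p/ → /n/, giving /gnŋəsʃɛgɛŋɛ/.
The consonants /g/, /n/, /s/ cannot be parsed into a legal (C)V syllable (no codas are permitted; onsets are limited to one consonant).
Each unlicensed consonant is deleted: /g/, /n/, /s/.

ŋəʃɛgɛŋɛ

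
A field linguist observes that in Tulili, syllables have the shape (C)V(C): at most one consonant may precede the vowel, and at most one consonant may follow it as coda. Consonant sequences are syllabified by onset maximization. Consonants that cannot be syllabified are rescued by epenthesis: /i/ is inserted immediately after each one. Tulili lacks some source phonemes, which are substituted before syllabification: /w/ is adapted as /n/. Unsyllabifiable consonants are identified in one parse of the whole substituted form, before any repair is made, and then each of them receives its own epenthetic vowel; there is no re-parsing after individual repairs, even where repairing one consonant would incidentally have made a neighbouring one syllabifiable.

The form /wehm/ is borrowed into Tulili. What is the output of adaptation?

nehmi

Substitution: /w/ → /n/, giving /nehm/.
The consonants /m/ cannot be parsed into a legal (C)V(C) syllable (at most one coda consonant is licensed; onsets are limited to one consonant).
Inserting the epenthetic vowel yields /m/ → /mi/.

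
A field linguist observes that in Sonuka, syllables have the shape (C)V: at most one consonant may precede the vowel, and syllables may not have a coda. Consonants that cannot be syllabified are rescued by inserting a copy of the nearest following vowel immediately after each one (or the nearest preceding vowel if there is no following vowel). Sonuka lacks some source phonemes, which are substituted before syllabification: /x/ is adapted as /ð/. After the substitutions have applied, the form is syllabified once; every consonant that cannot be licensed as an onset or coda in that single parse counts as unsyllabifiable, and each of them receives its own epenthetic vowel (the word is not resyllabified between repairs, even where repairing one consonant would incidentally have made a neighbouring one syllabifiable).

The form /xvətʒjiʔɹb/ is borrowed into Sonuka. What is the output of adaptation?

Substitution: /x/ → /ð/, giving /ðvətʒjiʔɹb/.
Syllabifying with onset maximization leaves /ð/, /t/, /ʒ/, /ʔ/, /ɹ/, /b/ stranded (no codas are permitted; onsets are limited to one consonant).
Epenthesis after each stranded consonant: /ð/ → /ðə/, /t/ → /ti/, /ʒ/ → /ʒi/, /ʔ/ → /ʔi/, /ɹ/ → /ɹi/, /b/ → /bi/.

ðəvətiʒijiʔiɹibi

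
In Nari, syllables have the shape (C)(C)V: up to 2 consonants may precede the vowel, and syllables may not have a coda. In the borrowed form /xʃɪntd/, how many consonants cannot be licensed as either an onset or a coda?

The consonants /n/, /t/, /d/ cannot be parsed into a legal (C)(C)V syllable (no codas are permitted; onsets may contain at most 2 consonants).

3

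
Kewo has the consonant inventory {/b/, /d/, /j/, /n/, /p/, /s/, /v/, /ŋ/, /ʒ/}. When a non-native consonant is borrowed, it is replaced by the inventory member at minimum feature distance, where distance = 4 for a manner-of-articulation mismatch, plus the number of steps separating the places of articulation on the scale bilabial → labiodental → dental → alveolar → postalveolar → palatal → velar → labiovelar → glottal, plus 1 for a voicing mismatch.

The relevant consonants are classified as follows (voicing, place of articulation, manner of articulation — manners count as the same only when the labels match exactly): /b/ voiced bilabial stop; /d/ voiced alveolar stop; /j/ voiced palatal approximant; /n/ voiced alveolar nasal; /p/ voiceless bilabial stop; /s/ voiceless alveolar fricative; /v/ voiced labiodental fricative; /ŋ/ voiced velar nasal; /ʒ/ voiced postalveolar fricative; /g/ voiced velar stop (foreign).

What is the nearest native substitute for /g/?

/d/ is closest: same manner (stop), place distance 3 (velar→alveolar), same voicing; total 3. Next closest is /ŋ/ at distance 4.

d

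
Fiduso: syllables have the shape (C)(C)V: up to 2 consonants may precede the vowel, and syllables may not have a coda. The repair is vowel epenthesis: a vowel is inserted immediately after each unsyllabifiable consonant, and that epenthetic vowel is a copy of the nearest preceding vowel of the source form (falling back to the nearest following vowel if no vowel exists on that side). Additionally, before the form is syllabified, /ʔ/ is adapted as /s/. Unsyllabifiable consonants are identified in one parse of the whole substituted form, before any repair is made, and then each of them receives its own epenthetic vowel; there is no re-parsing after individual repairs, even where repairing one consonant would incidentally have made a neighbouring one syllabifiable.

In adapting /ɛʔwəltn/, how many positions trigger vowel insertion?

3

After substitution the input is /ɛswəltn/.
The unsyllabifiable consonants are /l/, /t/, /n/; each receives one epenthetic vowel.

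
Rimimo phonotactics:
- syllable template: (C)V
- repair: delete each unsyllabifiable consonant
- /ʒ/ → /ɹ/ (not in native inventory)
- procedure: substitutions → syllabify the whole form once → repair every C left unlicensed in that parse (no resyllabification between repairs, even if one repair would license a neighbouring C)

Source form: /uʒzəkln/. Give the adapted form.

Substitution: /ʒ/ → /ɹ/, giving /uɹzəkln/.
Syllabifying with onset maximization leaves /ɹ/, /k/, /l/, /n/ stranded (no codas are permitted; onsets are limited to one consonant).
Each unlicensed consonant is deleted: /ɹ/, /k/, /l/, /n/.

uzə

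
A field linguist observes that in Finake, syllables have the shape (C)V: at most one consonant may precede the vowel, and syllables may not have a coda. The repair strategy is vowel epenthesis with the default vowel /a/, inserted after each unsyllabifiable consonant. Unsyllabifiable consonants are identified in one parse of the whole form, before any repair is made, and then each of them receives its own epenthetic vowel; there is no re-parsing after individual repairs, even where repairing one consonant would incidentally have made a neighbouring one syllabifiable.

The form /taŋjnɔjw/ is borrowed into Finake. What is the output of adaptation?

Syllabifying with onset maximization leaves /ŋ/, /j/, /j/, /w/ stranded (no codas are permitted; onsets are limited to one consonant).
Epenthesis after each stranded consonant: /ŋ/ → /ŋa/, /j/ → /ja/, /j/ → /ja/, /w/ → /wa/.

taŋajanɔjawa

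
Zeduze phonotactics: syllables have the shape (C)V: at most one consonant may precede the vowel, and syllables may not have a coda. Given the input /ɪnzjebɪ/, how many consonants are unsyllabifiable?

Under (C)V, the unsyllabifiable consonants are /n/, /z/ (no codas are permitted; onsets are limited to one consonant).

2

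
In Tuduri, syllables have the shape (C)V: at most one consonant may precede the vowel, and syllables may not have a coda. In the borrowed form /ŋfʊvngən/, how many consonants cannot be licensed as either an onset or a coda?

4

Under (C)V, the unsyllabifiable consonants are /ŋ/, /v/, /n/, /n/ (no codas are permitted; onsets are limited to one consonant).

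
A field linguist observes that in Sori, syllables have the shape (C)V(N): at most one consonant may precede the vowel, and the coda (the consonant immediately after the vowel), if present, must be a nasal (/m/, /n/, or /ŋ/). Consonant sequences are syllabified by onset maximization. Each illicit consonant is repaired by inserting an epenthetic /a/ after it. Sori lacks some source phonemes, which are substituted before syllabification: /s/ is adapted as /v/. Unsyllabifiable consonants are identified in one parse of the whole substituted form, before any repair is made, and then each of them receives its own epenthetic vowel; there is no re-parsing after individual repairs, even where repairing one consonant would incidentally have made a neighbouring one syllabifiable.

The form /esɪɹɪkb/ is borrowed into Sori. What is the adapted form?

evɪɹɪkaba

Substitution: /s/ → /v/, giving /evɪɹɪkb/.
Under (C)V(N), the unsyllabifiable consonants are /k/, /b/ (only a nasal (/m/, /n/, or /ŋ/) is licensed in coda position; onsets are limited to one consonant).
Inserting the epenthetic vowel yields /k/ → /ka/, /b/ → /ba/.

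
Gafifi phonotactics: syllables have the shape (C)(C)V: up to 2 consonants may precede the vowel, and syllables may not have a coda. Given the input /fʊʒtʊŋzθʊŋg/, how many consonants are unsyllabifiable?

3

The consonants /ŋ/, /ŋ/, /g/ cannot be parsed into a legal (C)(C)V syllable (no codas are permitted; onsets may contain at most 2 consonants).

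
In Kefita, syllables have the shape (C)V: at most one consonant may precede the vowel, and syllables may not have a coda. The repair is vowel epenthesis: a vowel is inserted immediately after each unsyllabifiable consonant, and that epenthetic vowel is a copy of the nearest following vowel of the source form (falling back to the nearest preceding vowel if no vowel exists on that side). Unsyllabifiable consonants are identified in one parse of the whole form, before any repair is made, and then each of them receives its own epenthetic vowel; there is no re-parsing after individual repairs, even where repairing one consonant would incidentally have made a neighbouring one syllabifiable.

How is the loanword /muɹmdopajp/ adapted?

The consonants /ɹ/, /m/, /j/, /p/ cannot be parsed into a legal (C)V syllable (no codas are permitted; onsets are limited to one consonant).
Each unlicensed consonant becomes the onset of a new syllable: /ɹ/ → /ɹo/, /m/ → /mo/, /j/ → /ja/, /p/ → /pa/.

muɹomodopajapa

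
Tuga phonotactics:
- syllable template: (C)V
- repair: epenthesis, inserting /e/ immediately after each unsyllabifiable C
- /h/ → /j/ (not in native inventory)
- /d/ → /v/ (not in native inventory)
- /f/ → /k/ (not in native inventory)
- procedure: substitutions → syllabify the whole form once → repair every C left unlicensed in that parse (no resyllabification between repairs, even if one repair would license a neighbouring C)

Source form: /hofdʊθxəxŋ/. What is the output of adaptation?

Substitution: /h/ → /j/, /f/ → /k/, /d/ → /v/, giving /jokvʊθxəxŋ/.
Syllabifying with onset maximization leaves /k/, /θ/, /x/, /ŋ/ stranded (no codas are permitted; onsets are limited to one consonant).
Each unlicensed consonant becomes the onset of a new syllable: /k/ → /ke/, /θ/ → /θe/, /x/ → /xe/, /ŋ/ → /ŋe/.

jokevʊθexəxeŋe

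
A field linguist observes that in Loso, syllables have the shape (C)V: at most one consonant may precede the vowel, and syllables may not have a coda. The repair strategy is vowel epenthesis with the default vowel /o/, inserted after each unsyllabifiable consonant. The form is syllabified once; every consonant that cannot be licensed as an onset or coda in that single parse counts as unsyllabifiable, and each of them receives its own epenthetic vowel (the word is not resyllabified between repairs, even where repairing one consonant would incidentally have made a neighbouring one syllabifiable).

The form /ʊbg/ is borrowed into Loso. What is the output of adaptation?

Syllabifying with onset maximization leaves /b/, /g/ stranded (no codas are permitted; onsets are limited to one consonant).
Epenthesis after each stranded consonant: /b/ → /bo/, /g/ → /go/.

ʊbogo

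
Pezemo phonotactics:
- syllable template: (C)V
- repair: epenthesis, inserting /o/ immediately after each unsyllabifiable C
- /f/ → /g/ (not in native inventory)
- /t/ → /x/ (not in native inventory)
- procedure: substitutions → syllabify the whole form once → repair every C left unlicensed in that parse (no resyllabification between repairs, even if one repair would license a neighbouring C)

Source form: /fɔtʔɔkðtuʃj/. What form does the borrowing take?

Substitution: /f/ → /g/, /t/ → /x/, giving /gɔxʔɔkðxuʃj/.
Syllabifying with onset maximization leaves /x/, /k/, /ð/, /ʃ/, /j/ stranded (no codas are permitted; onsets are limited to one consonant).
Each unlicensed consonant becomes the onset of a new syllable: /x/ → /xo/, /k/ → /ko/, /ð/ → /ðo/, /ʃ/ → /ʃo/, /j/ → /jo/.

gɔxoʔɔkoðoxuʃojo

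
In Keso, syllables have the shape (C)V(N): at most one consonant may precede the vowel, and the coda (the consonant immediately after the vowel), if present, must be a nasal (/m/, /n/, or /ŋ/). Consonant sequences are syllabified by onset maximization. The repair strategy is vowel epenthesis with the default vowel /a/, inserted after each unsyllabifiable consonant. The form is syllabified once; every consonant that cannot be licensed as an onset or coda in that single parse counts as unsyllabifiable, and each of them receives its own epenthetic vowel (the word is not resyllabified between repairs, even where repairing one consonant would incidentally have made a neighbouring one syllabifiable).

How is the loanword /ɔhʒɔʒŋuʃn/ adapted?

ɔhaʒɔʒaŋuʃana

Under (C)V(N), the unsyllabifiable consonants are /h/, /ʒ/, /ʃ/, /n/ (only a nasal (/m/, /n/, or /ŋ/) is licensed in coda position; onsets are limited to one consonant).
Inserting the epenthetic vowel yields /h/ → /ha/, /ʒ/ → /ʒa/, /ʃ/ → /ʃa/, /n/ → /na/.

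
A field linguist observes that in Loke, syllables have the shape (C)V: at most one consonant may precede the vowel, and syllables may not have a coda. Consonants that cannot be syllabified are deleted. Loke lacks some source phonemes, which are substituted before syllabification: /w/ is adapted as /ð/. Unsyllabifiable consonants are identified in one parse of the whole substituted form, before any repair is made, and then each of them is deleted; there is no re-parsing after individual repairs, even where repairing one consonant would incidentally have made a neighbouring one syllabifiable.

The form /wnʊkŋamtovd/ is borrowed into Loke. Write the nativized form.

Substitution: /w/ → /ð/, giving /ðnʊkŋamtovd/.
Syllabifying with onset maximization leaves /ð/, /k/, /m/, /v/, /d/ stranded (no codas are permitted; onsets are limited to one consonant).
Deletion applies to /ð/, /k/, /m/, /v/, /d/.

nʊŋato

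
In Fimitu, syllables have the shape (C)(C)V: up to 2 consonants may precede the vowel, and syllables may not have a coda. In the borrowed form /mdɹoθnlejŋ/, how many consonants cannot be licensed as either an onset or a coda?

4

The consonants /m/, /θ/, /j/, /ŋ/ cannot be parsed into a legal (C)(C)V syllable (no codas are permitted; onsets may contain at most 2 consonants).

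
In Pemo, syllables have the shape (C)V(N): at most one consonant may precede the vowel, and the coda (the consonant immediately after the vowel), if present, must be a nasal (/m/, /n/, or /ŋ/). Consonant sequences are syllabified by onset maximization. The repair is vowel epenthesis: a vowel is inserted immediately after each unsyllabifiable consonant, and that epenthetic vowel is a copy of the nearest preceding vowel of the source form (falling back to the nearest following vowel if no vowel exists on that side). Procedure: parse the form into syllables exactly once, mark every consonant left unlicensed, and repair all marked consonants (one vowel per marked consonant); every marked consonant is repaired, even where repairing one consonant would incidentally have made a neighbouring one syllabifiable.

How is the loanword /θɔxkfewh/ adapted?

θɔxɔkɔfewehe

Syllabifying with onset maximization leaves /x/, /k/, /w/, /h/ stranded (only a nasal (/m/, /n/, or /ŋ/) is licensed in coda position; onsets are limited to one consonant).
Epenthesis after each stranded consonant: /x/ → /xɔ/, /k/ → /kɔ/, /w/ → /we/, /h/ → /he/.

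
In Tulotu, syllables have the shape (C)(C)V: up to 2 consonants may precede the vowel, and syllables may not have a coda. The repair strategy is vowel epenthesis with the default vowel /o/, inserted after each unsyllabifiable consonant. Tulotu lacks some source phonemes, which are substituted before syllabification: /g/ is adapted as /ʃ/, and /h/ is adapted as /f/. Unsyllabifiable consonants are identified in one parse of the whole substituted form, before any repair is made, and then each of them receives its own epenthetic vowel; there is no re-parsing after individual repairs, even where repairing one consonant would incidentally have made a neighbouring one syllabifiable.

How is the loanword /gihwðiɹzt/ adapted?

Substitution: /g/ → /ʃ/, /h/ → /f/, giving /ʃifwðiɹzt/.
Syllabifying with onset maximization leaves /f/, /ɹ/, /z/, /t/ stranded (no codas are permitted; onsets may contain at most 2 consonants).
Inserting the epenthetic vowel yields /f/ → /fo/, /ɹ/ → /ɹo/, /z/ → /zo/, /t/ → /to/.

ʃifowðiɹozoto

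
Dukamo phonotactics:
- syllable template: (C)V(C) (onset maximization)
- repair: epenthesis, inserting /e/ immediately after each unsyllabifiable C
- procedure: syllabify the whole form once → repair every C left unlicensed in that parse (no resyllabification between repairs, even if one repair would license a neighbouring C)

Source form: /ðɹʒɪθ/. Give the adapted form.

The consonants /ð/, /ɹ/ cannot be parsed into a legal (C)V(C) syllable (at most one coda consonant is licensed; onsets are limited to one consonant).
Epenthesis after each stranded consonant: /ð/ → /ðe/, /ɹ/ → /ɹe/.

ðeɹeʒɪθ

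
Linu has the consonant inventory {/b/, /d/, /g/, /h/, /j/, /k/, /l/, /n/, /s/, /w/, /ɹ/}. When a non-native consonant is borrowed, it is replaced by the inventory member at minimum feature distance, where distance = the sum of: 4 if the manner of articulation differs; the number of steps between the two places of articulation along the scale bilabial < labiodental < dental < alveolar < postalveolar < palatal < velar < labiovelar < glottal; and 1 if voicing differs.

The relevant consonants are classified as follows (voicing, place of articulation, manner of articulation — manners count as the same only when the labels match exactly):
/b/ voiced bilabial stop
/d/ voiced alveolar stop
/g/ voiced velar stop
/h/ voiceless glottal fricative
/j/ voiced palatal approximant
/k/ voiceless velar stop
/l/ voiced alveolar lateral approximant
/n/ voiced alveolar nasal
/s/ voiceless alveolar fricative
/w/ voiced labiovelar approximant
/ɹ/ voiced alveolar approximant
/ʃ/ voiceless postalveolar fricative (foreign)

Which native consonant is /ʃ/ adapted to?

s

/s/ is closest: same manner (fricative), place distance 1 (postalveolar→alveolar), same voicing; total 1. Next closest is /h/ at distance 4.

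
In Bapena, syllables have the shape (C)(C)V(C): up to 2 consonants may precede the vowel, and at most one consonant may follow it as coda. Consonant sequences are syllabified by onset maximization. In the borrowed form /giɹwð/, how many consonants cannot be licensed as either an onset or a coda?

2

Syllabifying with onset maximization leaves /w/, /ð/ stranded (at most one coda consonant is licensed; onsets may contain at most 2 consonants).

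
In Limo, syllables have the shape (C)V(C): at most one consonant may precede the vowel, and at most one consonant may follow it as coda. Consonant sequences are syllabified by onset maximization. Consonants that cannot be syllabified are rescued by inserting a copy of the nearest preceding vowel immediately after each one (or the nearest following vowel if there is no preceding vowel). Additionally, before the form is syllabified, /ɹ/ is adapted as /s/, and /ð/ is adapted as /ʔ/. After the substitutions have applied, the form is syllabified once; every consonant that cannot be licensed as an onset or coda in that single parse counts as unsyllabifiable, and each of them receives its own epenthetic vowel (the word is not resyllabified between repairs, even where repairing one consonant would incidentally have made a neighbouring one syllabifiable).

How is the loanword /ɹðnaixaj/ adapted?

saʔanaixaj

Substitution: /ɹ/ → /s/, /ð/ → /ʔ/, giving /sʔnaixaj/.
Syllabifying with onset maximization leaves /s/, /ʔ/ stranded (at most one coda consonant is licensed; onsets are limited to one consonant).
Each unlicensed consonant becomes the onset of a new syllable: /s/ → /sa/, /ʔ/ → /ʔa/.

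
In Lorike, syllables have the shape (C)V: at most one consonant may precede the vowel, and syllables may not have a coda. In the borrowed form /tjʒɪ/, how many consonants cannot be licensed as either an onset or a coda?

2

Under (C)V, the unsyllabifiable consonants are /t/, /j/ (no codas are permitted; onsets are limited to one consonant).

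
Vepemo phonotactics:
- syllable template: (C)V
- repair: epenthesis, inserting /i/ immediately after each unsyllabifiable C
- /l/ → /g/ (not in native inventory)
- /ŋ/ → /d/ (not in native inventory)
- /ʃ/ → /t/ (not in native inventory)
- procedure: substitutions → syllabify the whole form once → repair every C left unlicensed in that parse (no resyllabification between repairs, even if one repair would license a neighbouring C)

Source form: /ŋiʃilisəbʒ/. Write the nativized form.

Substitution: /ŋ/ → /d/, /ʃ/ → /t/, /l/ → /g/, giving /ditigisəbʒ/.
Syllabifying with onset maximization leaves /b/, /ʒ/ stranded (no codas are permitted; onsets are limited to one consonant).
Epenthesis after each stranded consonant: /b/ → /bi/, /ʒ/ → /ʒi/.

ditigisəbiʒi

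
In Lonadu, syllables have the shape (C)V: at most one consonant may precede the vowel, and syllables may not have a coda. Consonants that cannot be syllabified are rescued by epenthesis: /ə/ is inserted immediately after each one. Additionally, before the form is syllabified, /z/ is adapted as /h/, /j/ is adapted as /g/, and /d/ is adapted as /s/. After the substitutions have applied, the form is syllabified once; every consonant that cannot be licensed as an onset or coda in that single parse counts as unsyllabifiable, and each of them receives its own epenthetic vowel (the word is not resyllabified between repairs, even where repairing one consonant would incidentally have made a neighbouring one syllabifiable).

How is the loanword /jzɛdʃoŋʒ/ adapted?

Substitution: /j/ → /g/, /z/ → /h/, /d/ → /s/, giving /ghɛsʃoŋʒ/.
The consonants /g/, /s/, /ŋ/, /ʒ/ cannot be parsed into a legal (C)V syllable (no codas are permitted; onsets are limited to one consonant).
Inserting the epenthetic vowel yields /g/ → /gə/, /s/ → /sə/, /ŋ/ → /ŋə/, /ʒ/ → /ʒə/.

gəhɛsəʃoŋəʒə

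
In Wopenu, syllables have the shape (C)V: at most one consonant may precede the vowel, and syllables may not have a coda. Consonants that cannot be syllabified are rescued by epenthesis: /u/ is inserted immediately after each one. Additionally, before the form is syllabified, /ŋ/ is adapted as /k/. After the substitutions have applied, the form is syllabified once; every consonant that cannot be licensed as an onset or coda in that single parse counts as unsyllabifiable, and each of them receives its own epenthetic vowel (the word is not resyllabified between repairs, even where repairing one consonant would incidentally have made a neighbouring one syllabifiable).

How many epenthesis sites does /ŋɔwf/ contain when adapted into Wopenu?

2

After substitution the input is /kɔwf/.
The unsyllabifiable consonants are /w/, /f/; each receives one epenthetic vowel.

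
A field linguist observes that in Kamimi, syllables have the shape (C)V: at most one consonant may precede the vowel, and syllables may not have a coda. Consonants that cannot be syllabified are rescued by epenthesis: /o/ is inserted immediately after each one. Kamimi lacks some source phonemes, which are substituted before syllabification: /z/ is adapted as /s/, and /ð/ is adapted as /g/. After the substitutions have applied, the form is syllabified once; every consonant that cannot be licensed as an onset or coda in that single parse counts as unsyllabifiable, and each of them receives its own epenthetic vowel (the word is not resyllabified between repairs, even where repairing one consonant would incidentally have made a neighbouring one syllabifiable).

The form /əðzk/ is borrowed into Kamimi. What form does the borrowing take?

əgosoko

Substitution: /ð/ → /g/, /z/ → /s/, giving /əgsk/.
The consonants /g/, /s/, /k/ cannot be parsed into a legal (C)V syllable (no codas are permitted; onsets are limited to one consonant).
Each unlicensed consonant becomes the onset of a new syllable: /g/ → /go/, /s/ → /so/, /k/ → /ko/.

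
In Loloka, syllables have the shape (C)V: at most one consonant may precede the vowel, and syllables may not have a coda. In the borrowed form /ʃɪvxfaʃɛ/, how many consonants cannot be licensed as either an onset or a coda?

Under (C)V, the unsyllabifiable consonants are /v/, /x/ (no codas are permitted; onsets are limited to one consonant).

2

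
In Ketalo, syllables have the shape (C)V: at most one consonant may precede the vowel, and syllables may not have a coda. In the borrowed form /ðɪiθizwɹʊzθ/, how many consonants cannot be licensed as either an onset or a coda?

4

Syllabifying with onset maximization leaves /z/, /w/, /z/, /θ/ stranded (no codas are permitted; onsets are limited to one consonant).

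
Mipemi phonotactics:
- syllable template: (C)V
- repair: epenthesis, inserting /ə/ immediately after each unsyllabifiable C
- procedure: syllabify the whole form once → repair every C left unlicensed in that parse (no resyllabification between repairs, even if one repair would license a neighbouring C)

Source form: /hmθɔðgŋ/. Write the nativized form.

həməθɔðəgəŋə

Syllabifying with onset maximization leaves /h/, /m/, /ð/, /g/, /ŋ/ stranded (no codas are permitted; onsets are limited to one consonant).
Inserting the epenthetic vowel yields /h/ → /hə/, /m/ → /mə/, /ð/ → /ðə/, /g/ → /gə/, /ŋ/ → /ŋə/.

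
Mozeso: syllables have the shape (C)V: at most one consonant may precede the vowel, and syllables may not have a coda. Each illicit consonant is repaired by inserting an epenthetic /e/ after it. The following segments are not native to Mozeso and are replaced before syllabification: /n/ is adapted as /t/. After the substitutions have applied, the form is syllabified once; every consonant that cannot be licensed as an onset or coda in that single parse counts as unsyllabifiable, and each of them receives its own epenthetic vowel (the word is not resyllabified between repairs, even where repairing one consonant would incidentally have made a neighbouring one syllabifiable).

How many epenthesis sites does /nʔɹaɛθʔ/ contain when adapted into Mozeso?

After substitution the input is /tʔɹaɛθʔ/.
The unsyllabifiable consonants are /t/, /ʔ/, /θ/, /ʔ/; each receives one epenthetic vowel.

4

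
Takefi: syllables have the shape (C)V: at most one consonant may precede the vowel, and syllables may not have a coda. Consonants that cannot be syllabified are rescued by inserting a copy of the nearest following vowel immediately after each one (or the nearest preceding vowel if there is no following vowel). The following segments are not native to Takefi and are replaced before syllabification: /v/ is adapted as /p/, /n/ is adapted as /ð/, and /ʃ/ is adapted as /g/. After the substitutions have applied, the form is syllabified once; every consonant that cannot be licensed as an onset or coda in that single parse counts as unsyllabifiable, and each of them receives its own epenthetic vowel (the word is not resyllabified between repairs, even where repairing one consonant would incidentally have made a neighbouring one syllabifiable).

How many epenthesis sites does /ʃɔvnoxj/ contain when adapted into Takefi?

3

After substitution the input is /gɔpðoxj/.
The unsyllabifiable consonants are /p/, /x/, /j/; each receives one epenthetic vowel.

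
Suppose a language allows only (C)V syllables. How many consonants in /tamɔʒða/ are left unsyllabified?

1

The consonants /ʒ/ cannot be parsed into a legal (C)V syllable (no codas are permitted; onsets are limited to one consonant).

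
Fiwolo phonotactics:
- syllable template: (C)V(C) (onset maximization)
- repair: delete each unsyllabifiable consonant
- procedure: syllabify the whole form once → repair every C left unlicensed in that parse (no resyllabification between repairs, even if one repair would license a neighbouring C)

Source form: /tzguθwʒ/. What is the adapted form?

guθ

Under (C)V(C), the unsyllabifiable consonants are /t/, /z/, /w/, /ʒ/ (at most one coda consonant is licensed; onsets are limited to one consonant).
Deletion applies to /t/, /z/, /w/, /ʒ/.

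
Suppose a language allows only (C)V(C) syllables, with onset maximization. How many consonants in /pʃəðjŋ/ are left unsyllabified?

Under (C)V(C), the unsyllabifiable consonants are /p/, /j/, /ŋ/ (at most one coda consonant is licensed; onsets are limited to one consonant).

3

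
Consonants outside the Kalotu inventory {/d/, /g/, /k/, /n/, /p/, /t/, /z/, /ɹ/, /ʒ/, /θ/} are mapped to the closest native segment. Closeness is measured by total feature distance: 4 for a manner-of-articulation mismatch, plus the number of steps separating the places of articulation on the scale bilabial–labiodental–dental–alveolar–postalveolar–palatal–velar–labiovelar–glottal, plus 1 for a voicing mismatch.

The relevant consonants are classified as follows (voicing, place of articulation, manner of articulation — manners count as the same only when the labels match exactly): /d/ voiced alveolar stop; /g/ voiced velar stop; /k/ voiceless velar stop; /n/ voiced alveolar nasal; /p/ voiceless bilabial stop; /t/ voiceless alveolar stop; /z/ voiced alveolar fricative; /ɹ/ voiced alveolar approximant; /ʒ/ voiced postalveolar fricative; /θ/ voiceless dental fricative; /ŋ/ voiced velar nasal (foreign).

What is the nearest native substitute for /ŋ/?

/n/ is closest: same manner (nasal), place distance 3 (velar→alveolar), same voicing; total 3. Next closest is /g/ at distance 4.

n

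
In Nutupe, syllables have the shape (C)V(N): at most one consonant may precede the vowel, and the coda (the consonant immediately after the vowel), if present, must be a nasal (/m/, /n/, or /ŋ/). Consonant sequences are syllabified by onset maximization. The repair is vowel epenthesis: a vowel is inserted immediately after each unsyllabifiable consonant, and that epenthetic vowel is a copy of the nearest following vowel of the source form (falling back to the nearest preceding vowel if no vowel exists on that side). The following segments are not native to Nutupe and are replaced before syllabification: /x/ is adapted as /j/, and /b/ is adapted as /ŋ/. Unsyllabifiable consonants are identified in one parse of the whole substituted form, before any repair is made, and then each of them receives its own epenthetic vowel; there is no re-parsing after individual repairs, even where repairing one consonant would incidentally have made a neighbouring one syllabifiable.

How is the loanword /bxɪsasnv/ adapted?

ŋɪjɪsasanava

Substitution: /b/ → /ŋ/, /x/ → /j/, giving /ŋjɪsasnv/.
Under (C)V(N), the unsyllabifiable consonants are /ŋ/, /s/, /n/, /v/ (only a nasal (/m/, /n/, or /ŋ/) is licensed in coda position; onsets are limited to one consonant).
Epenthesis after each stranded consonant: /ŋ/ → /ŋɪ/, /s/ → /sa/, /n/ → /na/, /v/ → /va/.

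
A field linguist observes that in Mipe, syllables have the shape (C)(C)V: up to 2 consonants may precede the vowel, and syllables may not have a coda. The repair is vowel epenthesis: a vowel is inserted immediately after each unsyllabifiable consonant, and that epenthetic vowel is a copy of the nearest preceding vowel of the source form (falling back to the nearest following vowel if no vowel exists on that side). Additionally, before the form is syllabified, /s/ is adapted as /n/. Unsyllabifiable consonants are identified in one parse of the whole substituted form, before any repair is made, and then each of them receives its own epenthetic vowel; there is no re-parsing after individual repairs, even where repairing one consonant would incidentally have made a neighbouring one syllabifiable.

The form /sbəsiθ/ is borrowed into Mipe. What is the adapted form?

Substitution: /s/ → /n/, giving /nbəniθ/.
Syllabifying with onset maximization leaves /θ/ stranded (no codas are permitted; onsets may contain at most 2 consonants).
Each unlicensed consonant becomes the onset of a new syllable: /θ/ → /θi/.

nbəniθi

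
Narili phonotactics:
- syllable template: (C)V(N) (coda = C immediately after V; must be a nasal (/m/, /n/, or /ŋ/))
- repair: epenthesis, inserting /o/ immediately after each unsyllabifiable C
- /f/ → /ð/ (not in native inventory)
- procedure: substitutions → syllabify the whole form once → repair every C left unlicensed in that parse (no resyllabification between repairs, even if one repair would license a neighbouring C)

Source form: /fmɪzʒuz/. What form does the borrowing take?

Substitution: /f/ → /ð/, giving /ðmɪzʒuz/.
Syllabifying with onset maximization leaves /ð/, /z/, /z/ stranded (only a nasal (/m/, /n/, or /ŋ/) is licensed in coda position; onsets are limited to one consonant).
Each unlicensed consonant becomes the onset of a new syllable: /ð/ → /ðo/, /z/ → /zo/, /z/ → /zo/.

ðomɪzoʒuzo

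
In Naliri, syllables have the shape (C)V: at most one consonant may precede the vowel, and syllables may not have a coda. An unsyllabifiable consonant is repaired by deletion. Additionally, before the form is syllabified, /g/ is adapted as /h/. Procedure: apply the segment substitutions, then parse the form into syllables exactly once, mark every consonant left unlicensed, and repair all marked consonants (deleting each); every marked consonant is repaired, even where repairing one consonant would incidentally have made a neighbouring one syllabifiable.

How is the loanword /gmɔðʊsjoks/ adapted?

Substitution: /g/ → /h/, giving /hmɔðʊsjoks/.
The consonants /h/, /s/, /k/, /s/ cannot be parsed into a legal (C)V syllable (no codas are permitted; onsets are limited to one consonant).
Deletion applies to /h/, /s/, /k/, /s/.

mɔðʊjo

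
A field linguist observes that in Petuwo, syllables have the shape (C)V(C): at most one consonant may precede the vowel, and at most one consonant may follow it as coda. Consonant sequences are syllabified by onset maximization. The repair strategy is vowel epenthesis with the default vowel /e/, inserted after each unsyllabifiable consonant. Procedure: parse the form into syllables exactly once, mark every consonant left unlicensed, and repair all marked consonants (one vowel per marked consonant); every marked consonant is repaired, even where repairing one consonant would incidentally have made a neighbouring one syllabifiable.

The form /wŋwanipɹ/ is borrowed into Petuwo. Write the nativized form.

weŋewanipɹe

The consonants /w/, /ŋ/, /ɹ/ cannot be parsed into a legal (C)V(C) syllable (at most one coda consonant is licensed; onsets are limited to one consonant).
Each unlicensed consonant becomes the onset of a new syllable: /w/ → /we/, /ŋ/ → /ŋe/, /ɹ/ → /ɹe/.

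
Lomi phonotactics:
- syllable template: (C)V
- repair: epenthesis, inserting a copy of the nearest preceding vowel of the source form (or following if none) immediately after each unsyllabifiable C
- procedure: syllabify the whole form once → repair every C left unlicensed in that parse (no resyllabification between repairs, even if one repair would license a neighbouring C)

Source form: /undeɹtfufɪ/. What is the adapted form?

unudeɹetefufɪ

Under (C)V, the unsyllabifiable consonants are /n/, /ɹ/, /t/ (no codas are permitted; onsets are limited to one consonant).
Inserting the epenthetic vowel yields /n/ → /nu/, /ɹ/ → /ɹe/, /t/ → /te/.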